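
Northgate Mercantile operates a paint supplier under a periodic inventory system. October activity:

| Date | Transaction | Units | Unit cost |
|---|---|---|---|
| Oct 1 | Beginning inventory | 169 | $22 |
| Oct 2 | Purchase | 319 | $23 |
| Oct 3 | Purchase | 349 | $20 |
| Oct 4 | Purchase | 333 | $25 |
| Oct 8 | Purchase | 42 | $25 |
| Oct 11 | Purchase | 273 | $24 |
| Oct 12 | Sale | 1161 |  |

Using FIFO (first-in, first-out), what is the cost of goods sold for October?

Oct 12, 1161 sold [FIFO — oldest first]: 169 @ $22 + 319 @ $23 + 349 @ $20 + 324 @ $25 = $26,135
Ending inventory: 9 @ $25 + 42 @ $25 + 273 @ $24 = $7,827

COGS = $26,135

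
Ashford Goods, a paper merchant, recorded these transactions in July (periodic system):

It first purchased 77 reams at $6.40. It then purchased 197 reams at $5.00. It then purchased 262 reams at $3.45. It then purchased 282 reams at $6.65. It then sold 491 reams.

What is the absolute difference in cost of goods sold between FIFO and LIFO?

$369.90

FIFO COGS: 77 @ $6.40 + 197 @ $5.00 + 217 @ $3.45 = $2,226.45
LIFO COGS: 282 @ $6.65 + 209 @ $3.45 = $2,596.35
Difference = |$2,226.45 − $2,596.35| = $369.90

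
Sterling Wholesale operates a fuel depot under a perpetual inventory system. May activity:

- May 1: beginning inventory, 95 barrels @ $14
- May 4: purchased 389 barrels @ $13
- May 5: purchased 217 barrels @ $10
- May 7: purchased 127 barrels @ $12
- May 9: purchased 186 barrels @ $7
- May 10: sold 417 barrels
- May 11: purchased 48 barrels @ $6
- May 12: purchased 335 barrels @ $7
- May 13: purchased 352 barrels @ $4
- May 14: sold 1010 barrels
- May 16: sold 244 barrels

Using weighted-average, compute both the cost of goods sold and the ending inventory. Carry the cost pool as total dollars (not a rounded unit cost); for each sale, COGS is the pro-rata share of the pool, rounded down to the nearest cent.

COGS = $14,794.91; ending inventory = $629.09

After May 1: 95 on hand, pool $1,330.00 (≈ $14.0000 each)
After May 4: 484 on hand, pool $6,387.00 (≈ $13.1963 each)
After May 5: 701 on hand, pool $8,557.00 (≈ $12.2068 each)
After May 7: 828 on hand, pool $10,081.00 (≈ $12.1751 each)
After May 9: 1014 on hand, pool $11,383.00 (≈ $11.2258 each)
May 10, sell 417: 417/1014 × $11,383.00 → $4,681.17
After May 11: 645 on hand, pool $6,989.83 (≈ $10.8369 each)
After May 12: 980 on hand, pool $9,334.83 (≈ $9.5253 each)
After May 13: 1332 on hand, pool $10,742.83 (≈ $8.0652 each)
May 14, sell 1010: 1010/1332 × $10,742.83 → $8,145.83
May 16, sell 244: 244/322 × $2,597.00 → $1,967.91
Total COGS = $4,681.17 + $8,145.83 + $1,967.91 = $14,794.91
Ending inventory (cost pool remaining) = $629.09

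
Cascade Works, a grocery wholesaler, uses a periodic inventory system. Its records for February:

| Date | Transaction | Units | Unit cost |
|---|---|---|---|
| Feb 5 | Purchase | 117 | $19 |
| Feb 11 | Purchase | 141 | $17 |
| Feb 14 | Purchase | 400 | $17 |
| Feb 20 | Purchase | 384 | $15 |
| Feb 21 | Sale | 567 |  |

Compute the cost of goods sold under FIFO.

Feb 21, 567 sold [FIFO — oldest first]: 117 @ $19 + 141 @ $17 + 309 @ $17 = $9,873
Ending inventory: 91 @ $17 + 384 @ $15 = $7,307
Check: goods available $17,180 = COGS $9,873 + ending $7,307

COGS = $9,873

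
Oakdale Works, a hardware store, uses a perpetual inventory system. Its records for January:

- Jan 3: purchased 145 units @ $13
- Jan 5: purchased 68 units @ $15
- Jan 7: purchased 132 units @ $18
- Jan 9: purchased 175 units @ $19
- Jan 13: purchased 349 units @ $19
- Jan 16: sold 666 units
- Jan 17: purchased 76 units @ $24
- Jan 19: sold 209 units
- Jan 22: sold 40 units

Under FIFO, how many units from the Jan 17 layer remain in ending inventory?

30

Jan 16, 666 sold [FIFO — oldest first]: 145 @ $13 + 68 @ $15 + 132 @ $18 + 175 @ $19 + 146 @ $19 = $11,380
Jan 19, 209 sold [FIFO — oldest first]: 203 @ $19 + 6 @ $24 = $4,001
Jan 22, 40 sold [FIFO — oldest first]: 40 @ $24 = $960
Total COGS = $11,380 + $4,001 + $960 = $16,341
Ending inventory: 30 @ $24 = $720
Check: goods available $17,061 = COGS $16,341 + ending $720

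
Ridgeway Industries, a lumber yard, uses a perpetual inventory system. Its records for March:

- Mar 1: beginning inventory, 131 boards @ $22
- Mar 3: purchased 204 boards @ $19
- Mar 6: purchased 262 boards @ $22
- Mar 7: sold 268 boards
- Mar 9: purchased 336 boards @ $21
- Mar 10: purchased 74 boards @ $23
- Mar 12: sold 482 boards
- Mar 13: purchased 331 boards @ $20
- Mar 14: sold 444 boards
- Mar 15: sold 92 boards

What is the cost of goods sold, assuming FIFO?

COGS = $26,860

Mar 7, 268 sold [FIFO — oldest first]: 131 @ $22 + 137 @ $19 = $5,485
Mar 12, 482 sold [FIFO — oldest first]: 67 @ $19 + 262 @ $22 + 153 @ $21 = $10,250
Mar 14, 444 sold [FIFO — oldest first]: 183 @ $21 + 74 @ $23 + 187 @ $20 = $9,285
Mar 15, 92 sold [FIFO — oldest first]: 92 @ $20 = $1,840
Total COGS = $5,485 + $10,250 + $9,285 + $1,840 = $26,860
Ending inventory: 52 @ $20 = $1,040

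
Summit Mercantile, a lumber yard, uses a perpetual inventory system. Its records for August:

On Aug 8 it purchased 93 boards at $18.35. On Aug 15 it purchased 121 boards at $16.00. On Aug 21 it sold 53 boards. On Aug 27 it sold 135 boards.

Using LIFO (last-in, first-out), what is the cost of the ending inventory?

Aug 21, 53 sold [LIFO — newest first]: 53 @ $16.00 = $848.00
Aug 27, 135 sold [LIFO — newest first]: 68 @ $16.00 + 67 @ $18.35 = $2,317.45
Total COGS = $848.00 + $2,317.45 = $3,165.45
Ending inventory: 26 @ $18.35 = $477.10

Ending inventory = $477.10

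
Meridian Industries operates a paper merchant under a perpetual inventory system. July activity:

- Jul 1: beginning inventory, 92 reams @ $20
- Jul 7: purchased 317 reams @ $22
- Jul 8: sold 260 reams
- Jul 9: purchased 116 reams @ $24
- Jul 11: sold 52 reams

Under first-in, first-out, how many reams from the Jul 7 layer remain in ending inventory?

Jul 8, 260 sold [FIFO — oldest first]: 92 @ $20 + 168 @ $22 = $5,536
Jul 11, 52 sold [FIFO — oldest first]: 52 @ $22 = $1,144
Total COGS = $5,536 + $1,144 = $6,680
Ending inventory: 97 @ $22 + 116 @ $24 = $4,918
Check: goods available $11,598 = COGS $6,680 + ending $4,918

97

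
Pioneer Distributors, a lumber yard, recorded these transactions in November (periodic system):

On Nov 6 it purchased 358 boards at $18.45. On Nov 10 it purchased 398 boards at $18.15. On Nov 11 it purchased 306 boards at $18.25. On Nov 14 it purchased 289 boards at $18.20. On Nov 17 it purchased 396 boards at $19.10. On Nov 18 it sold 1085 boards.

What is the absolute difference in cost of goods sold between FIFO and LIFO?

$282.10

FIFO COGS: 358 @ $18.45 + 398 @ $18.15 + 306 @ $18.25 + 23 @ $18.20 = $19,831.90
LIFO COGS: 396 @ $19.10 + 289 @ $18.20 + 306 @ $18.25 + 94 @ $18.15 = $20,114.00
Difference = |$19,831.90 − $20,114.00| = $282.10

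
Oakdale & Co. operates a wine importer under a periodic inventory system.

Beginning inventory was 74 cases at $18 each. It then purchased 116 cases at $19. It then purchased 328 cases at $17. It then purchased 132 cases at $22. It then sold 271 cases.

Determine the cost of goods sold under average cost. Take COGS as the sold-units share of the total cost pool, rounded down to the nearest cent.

Sale 1, sell 271: 271/650 × $12,016.00 → $5,009.74
Ending inventory (cost pool remaining) = $7,006.26

COGS = $5,009.74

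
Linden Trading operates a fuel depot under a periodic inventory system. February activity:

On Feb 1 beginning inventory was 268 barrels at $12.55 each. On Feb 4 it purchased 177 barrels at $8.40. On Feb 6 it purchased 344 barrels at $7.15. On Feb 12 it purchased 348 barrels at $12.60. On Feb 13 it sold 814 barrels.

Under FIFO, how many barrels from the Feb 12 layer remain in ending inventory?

323

Feb 13, 814 sold [FIFO — oldest first]: 268 @ $12.55 + 177 @ $8.40 + 344 @ $7.15 + 25 @ $12.60 = $7,624.80
Ending inventory: 323 @ $12.60 = $4,069.80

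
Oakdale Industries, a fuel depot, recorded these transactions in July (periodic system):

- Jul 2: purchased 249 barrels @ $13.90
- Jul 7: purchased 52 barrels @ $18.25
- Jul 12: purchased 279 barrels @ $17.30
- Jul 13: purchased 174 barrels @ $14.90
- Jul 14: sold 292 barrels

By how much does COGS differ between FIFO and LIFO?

$388.15

FIFO COGS: 249 @ $13.90 + 43 @ $18.25 = $4,245.85
LIFO COGS: 174 @ $14.90 + 118 @ $17.30 = $4,634.00
Difference = |$4,245.85 − $4,634.00| = $388.15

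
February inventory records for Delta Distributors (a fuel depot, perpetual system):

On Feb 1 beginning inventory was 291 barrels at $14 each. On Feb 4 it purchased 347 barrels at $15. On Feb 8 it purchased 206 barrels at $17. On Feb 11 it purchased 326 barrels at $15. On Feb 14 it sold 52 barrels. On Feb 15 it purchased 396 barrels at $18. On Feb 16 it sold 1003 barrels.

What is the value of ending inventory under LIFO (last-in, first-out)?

Ending inventory = $7,374

Feb 14, 52 sold [LIFO — newest first]: 52 @ $15 = $780
Feb 16, 1003 sold [LIFO — newest first]: 396 @ $18 + 274 @ $15 + 206 @ $17 + 127 @ $15 = $16,645
Total COGS = $780 + $16,645 = $17,425
Ending inventory: 291 @ $14 + 220 @ $15 = $7,374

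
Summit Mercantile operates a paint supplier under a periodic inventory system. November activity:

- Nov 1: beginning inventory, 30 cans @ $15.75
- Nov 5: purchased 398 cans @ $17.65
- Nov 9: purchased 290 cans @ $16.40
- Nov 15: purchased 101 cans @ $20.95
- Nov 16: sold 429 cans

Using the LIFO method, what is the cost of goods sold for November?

COGS = $7,542.65

Nov 16, 429 sold [LIFO — newest first]: 101 @ $20.95 + 290 @ $16.40 + 38 @ $17.65 = $7,542.65
Ending inventory: 30 @ $15.75 + 360 @ $17.65 = $6,826.50
Check: goods available $14,369.15 = COGS $7,542.65 + ending $6,826.50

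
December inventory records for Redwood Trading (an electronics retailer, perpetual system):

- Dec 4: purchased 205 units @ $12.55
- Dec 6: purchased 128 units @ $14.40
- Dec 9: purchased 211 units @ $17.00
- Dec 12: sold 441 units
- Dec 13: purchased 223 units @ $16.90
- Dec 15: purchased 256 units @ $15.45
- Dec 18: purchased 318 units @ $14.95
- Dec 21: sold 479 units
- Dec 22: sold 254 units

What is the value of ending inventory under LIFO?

Dec 12, 441 sold [LIFO — newest first]: 211 @ $17.00 + 128 @ $14.40 + 102 @ $12.55 = $6,710.30
Dec 21, 479 sold [LIFO — newest first]: 318 @ $14.95 + 161 @ $15.45 = $7,241.55
Dec 22, 254 sold [LIFO — newest first]: 95 @ $15.45 + 159 @ $16.90 = $4,154.85
Total COGS = $6,710.30 + $7,241.55 + $4,154.85 = $18,106.70
Ending inventory: 103 @ $12.55 + 64 @ $16.90 = $2,374.25

Ending inventory = $2,374.25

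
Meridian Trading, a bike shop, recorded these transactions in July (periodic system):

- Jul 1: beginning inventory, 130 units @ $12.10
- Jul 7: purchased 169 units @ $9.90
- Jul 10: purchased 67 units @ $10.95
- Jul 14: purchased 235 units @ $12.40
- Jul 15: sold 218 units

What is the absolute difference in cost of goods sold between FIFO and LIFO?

$259.00

FIFO COGS: 130 @ $12.10 + 88 @ $9.90 = $2,444.20
LIFO COGS: 218 @ $12.40 = $2,703.20
Difference = |$2,444.20 − $2,703.20| = $259.00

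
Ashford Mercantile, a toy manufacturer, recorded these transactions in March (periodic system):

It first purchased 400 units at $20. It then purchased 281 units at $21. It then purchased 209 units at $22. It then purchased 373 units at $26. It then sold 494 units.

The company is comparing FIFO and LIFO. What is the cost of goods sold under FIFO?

FIFO COGS: 400 @ $20 + 94 @ $21 = $9,974
LIFO COGS: 373 @ $26 + 121 @ $22 = $12,360

COGS = $9,974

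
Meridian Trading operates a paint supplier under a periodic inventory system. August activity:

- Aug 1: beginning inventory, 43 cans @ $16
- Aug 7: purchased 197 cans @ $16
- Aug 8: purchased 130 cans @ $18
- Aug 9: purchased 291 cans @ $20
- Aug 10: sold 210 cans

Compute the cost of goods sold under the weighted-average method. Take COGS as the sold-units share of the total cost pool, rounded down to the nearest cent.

Aug 10, sell 210: 210/661 × $12,000.00 → $3,812.40
Ending inventory (cost pool remaining) = $8,187.60
Check: goods available $12,000.00 = COGS $3,812.40 + ending $8,187.60

COGS = $3,812.40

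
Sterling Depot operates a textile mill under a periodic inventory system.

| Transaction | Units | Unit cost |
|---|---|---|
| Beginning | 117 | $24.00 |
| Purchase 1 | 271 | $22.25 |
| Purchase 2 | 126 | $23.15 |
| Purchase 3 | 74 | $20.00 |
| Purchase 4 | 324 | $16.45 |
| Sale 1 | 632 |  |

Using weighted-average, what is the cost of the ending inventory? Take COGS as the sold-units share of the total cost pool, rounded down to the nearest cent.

Sale 1, sell 632: 632/912 × $18,564.45 → $12,864.83
Ending inventory (cost pool remaining) = $5,699.62
Check: goods available $18,564.45 = COGS $12,864.83 + ending $5,699.62

Ending inventory = $5,699.62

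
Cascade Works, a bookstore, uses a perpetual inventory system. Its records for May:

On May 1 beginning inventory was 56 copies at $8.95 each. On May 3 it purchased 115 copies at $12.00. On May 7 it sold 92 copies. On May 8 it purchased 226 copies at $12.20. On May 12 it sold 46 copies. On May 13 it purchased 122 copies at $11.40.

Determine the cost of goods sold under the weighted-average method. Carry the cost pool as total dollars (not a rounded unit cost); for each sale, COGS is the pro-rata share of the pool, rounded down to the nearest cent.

COGS = $1,559.01

After May 1: 56 on hand, pool $501.20 (≈ $8.9500 each)
After May 3: 171 on hand, pool $1,881.20 (≈ $11.0012 each)
May 7, sell 92: 92/171 × $1,881.20 → $1,012.10
After May 8: 305 on hand, pool $3,626.30 (≈ $11.8895 each)
May 12, sell 46: 46/305 × $3,626.30 → $546.91
After May 13: 381 on hand, pool $4,470.19 (≈ $11.7328 each)
Total COGS = $1,012.10 + $546.91 = $1,559.01
Ending inventory (cost pool remaining) = $4,470.19
Check: goods available $6,029.20 = COGS $1,559.01 + ending $4,470.19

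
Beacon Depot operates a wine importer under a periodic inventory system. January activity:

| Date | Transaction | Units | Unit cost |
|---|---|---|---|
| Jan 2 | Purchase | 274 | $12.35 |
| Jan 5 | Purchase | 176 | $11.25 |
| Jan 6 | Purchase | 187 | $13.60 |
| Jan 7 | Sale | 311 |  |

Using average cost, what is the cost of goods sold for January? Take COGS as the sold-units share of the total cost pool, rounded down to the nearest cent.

COGS = $3,860.45

Jan 7, sell 311: 311/637 × $7,907.10 → $3,860.45
Ending inventory (cost pool remaining) = $4,046.65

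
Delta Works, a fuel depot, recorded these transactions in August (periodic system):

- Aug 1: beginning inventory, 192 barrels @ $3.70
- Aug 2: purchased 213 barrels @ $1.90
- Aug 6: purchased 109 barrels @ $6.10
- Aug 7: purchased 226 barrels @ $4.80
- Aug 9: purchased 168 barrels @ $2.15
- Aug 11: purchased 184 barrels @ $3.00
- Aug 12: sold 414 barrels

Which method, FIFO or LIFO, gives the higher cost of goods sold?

FIFO COGS: 192 @ $3.70 + 213 @ $1.90 + 9 @ $6.10 = $1,170.00
LIFO COGS: 184 @ $3.00 + 168 @ $2.15 + 62 @ $4.80 = $1,210.80

LIFO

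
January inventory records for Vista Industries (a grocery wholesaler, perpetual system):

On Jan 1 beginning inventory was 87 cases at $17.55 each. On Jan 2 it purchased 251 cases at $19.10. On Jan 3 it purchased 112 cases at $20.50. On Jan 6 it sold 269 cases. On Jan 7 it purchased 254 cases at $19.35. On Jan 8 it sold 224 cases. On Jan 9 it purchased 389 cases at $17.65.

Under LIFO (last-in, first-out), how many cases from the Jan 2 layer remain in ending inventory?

94

Jan 6, 269 sold [LIFO — newest first]: 112 @ $20.50 + 157 @ $19.10 = $5,294.70
Jan 8, 224 sold [LIFO — newest first]: 224 @ $19.35 = $4,334.40
Total COGS = $5,294.70 + $4,334.40 = $9,629.10
Ending inventory: 87 @ $17.55 + 94 @ $19.10 + 30 @ $19.35 + 389 @ $17.65 = $10,768.60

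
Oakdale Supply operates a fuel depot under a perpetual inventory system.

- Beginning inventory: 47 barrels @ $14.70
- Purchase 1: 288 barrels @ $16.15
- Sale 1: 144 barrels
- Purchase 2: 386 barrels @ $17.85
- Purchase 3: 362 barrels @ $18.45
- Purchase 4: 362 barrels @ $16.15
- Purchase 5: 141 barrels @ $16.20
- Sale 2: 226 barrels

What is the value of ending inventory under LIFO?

Ending inventory = $21,059.05

Sale 1 (144) [LIFO — newest first]: 144 @ $16.15 = $2,325.60
Sale 2 (226) [LIFO — newest first]: 141 @ $16.20 + 85 @ $16.15 = $3,656.95
Total COGS = $2,325.60 + $3,656.95 = $5,982.55
Ending inventory: 47 @ $14.70 + 144 @ $16.15 + 386 @ $17.85 + 362 @ $18.45 + 277 @ $16.15 = $21,059.05
Check: goods available $27,041.60 = COGS $5,982.55 + ending $21,059.05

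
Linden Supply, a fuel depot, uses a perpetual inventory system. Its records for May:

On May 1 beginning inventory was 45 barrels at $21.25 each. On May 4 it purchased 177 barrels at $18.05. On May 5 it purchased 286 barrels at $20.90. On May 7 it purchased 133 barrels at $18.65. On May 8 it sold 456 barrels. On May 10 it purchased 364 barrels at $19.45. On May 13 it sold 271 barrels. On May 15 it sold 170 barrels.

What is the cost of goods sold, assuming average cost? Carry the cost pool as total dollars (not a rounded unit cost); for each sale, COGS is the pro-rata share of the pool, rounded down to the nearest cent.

After May 1: 45 on hand, pool $956.25 (≈ $21.2500 each)
After May 4: 222 on hand, pool $4,151.10 (≈ $18.6986 each)
After May 5: 508 on hand, pool $10,128.50 (≈ $19.9380 each)
After May 7: 641 on hand, pool $12,608.95 (≈ $19.6707 each)
May 8, sell 456: 456/641 × $12,608.95 → $8,969.86
After May 10: 549 on hand, pool $10,718.89 (≈ $19.5244 each)
May 13, sell 271: 271/549 × $10,718.89 → $5,291.10
May 15, sell 170: 170/278 × $5,427.79 → $3,319.15
Total COGS = $8,969.86 + $5,291.10 + $3,319.15 = $17,580.11
Ending inventory (cost pool remaining) = $2,108.64
Check: goods available $19,688.75 = COGS $17,580.11 + ending $2,108.64

COGS = $17,580.11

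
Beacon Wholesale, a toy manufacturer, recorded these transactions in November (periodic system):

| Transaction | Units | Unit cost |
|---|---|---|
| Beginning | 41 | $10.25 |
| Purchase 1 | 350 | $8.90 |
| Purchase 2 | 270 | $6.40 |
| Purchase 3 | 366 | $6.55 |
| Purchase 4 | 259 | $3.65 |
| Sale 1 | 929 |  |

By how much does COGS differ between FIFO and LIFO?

FIFO COGS: 41 @ $10.25 + 350 @ $8.90 + 270 @ $6.40 + 268 @ $6.55 = $7,018.65
LIFO COGS: 259 @ $3.65 + 366 @ $6.55 + 270 @ $6.40 + 34 @ $8.90 = $5,373.25
Difference = |$7,018.65 − $5,373.25| = $1,645.40

$1,645.40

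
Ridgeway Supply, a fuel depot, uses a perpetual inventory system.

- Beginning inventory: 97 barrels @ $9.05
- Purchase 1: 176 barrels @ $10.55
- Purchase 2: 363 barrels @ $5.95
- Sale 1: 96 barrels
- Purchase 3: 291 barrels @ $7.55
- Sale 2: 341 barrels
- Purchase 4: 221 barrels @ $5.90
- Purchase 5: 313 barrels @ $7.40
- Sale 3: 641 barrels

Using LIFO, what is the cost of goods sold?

Sale 1 (96) [LIFO — newest first]: 96 @ $5.95 = $571.20
Sale 2 (341) [LIFO — newest first]: 291 @ $7.55 + 50 @ $5.95 = $2,494.55
Sale 3 (641) [LIFO — newest first]: 313 @ $7.40 + 221 @ $5.90 + 107 @ $5.95 = $4,256.75
Total COGS = $571.20 + $2,494.55 + $4,256.75 = $7,322.50
Ending inventory: 97 @ $9.05 + 176 @ $10.55 + 110 @ $5.95 = $3,389.15

COGS = $7,322.50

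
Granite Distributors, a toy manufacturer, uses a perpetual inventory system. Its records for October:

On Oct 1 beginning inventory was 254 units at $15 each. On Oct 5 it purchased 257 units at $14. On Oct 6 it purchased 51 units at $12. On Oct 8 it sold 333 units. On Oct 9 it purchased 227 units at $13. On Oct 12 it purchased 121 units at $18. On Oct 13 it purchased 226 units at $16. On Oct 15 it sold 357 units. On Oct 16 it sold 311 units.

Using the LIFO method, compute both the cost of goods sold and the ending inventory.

Oct 8, 333 sold [LIFO — newest first]: 51 @ $12 + 257 @ $14 + 25 @ $15 = $4,585
Oct 15, 357 sold [LIFO — newest first]: 226 @ $16 + 121 @ $18 + 10 @ $13 = $5,924
Oct 16, 311 sold [LIFO — newest first]: 217 @ $13 + 94 @ $15 = $4,231
Total COGS = $4,585 + $5,924 + $4,231 = $14,740
Ending inventory: 135 @ $15 = $2,025
Check: goods available $16,765 = COGS $14,740 + ending $2,025

COGS = $14,740; ending inventory = $2,025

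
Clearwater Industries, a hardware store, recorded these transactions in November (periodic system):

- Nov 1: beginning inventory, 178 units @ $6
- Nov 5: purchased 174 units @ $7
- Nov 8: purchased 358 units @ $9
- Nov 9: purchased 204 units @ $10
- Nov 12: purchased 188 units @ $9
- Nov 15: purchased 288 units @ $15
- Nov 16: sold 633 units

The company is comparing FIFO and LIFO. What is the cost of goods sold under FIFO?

COGS = $4,815

FIFO COGS: 178 @ $6 + 174 @ $7 + 281 @ $9 = $4,815
LIFO COGS: 288 @ $15 + 188 @ $9 + 157 @ $10 = $7,582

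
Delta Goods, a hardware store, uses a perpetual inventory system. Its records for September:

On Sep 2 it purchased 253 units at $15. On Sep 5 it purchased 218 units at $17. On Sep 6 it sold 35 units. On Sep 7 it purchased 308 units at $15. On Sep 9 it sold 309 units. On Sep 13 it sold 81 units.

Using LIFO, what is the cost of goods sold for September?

COGS = $6,609

Sep 6, 35 sold [LIFO — newest first]: 35 @ $17 = $595
Sep 9, 309 sold [LIFO — newest first]: 308 @ $15 + 1 @ $17 = $4,637
Sep 13, 81 sold [LIFO — newest first]: 81 @ $17 = $1,377
Total COGS = $595 + $4,637 + $1,377 = $6,609
Ending inventory: 253 @ $15 + 101 @ $17 = $5,512
Check: goods available $12,121 = COGS $6,609 + ending $5,512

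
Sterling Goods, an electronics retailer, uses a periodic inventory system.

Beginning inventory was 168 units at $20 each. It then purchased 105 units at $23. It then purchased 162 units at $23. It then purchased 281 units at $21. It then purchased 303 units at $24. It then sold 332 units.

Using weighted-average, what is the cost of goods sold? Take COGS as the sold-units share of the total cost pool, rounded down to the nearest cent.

Sale 1, sell 332: 332/1019 × $22,674.00 → $7,387.40
Ending inventory (cost pool remaining) = $15,286.60

COGS = $7,387.40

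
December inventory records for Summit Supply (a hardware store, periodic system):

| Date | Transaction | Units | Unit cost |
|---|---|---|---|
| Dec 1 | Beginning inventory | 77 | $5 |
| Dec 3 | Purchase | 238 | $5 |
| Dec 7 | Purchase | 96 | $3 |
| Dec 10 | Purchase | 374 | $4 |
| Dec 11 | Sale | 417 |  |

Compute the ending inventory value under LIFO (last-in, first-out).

Dec 11, 417 sold [LIFO — newest first]: 374 @ $4 + 43 @ $3 = $1,625
Ending inventory: 77 @ $5 + 238 @ $5 + 53 @ $3 = $1,734

Ending inventory = $1,734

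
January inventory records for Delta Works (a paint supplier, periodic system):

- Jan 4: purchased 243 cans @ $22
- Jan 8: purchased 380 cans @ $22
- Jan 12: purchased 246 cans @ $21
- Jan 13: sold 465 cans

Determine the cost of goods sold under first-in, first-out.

COGS = $10,230

Jan 13, 465 sold [FIFO — oldest first]: 243 @ $22 + 222 @ $22 = $10,230
Ending inventory: 158 @ $22 + 246 @ $21 = $8,642
Check: goods available $18,872 = COGS $10,230 + ending $8,642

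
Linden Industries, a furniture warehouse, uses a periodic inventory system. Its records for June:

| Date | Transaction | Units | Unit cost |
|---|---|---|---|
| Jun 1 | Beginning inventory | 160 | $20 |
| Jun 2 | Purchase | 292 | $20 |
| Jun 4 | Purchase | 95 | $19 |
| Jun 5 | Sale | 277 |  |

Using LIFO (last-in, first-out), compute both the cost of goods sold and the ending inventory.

COGS = $5,445; ending inventory = $5,400

Jun 5, 277 sold [LIFO — newest first]: 95 @ $19 + 182 @ $20 = $5,445
Ending inventory: 160 @ $20 + 110 @ $20 = $5,400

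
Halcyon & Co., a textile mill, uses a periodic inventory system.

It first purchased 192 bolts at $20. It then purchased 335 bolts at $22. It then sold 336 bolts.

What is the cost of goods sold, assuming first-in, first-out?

Sale 1 (336) [FIFO — oldest first]: 192 @ $20 + 144 @ $22 = $7,008
Ending inventory: 191 @ $22 = $4,202

COGS = $7,008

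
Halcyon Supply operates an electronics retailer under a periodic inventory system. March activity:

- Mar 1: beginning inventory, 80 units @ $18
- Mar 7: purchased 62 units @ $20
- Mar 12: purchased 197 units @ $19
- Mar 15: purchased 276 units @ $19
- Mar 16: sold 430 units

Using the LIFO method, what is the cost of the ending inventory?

Mar 16, 430 sold [LIFO — newest first]: 276 @ $19 + 154 @ $19 = $8,170
Ending inventory: 80 @ $18 + 62 @ $20 + 43 @ $19 = $3,497

Ending inventory = $3,497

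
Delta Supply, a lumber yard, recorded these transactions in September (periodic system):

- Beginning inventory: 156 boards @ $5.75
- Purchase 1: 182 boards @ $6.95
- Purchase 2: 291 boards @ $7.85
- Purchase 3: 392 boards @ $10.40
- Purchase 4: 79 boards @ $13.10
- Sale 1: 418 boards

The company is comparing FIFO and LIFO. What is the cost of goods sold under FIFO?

FIFO COGS: 156 @ $5.75 + 182 @ $6.95 + 80 @ $7.85 = $2,789.90
LIFO COGS: 79 @ $13.10 + 339 @ $10.40 = $4,560.50

COGS = $2,789.90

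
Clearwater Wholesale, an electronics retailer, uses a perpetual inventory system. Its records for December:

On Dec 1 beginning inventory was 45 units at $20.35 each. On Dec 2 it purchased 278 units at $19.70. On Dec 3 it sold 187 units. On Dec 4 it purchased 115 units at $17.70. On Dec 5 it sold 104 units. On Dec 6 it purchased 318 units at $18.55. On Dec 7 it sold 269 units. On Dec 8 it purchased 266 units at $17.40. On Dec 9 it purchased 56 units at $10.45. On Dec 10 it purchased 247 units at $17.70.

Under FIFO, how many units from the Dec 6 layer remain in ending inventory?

Dec 3, 187 sold [FIFO — oldest first]: 45 @ $20.35 + 142 @ $19.70 = $3,713.15
Dec 5, 104 sold [FIFO — oldest first]: 104 @ $19.70 = $2,048.80
Dec 7, 269 sold [FIFO — oldest first]: 32 @ $19.70 + 115 @ $17.70 + 122 @ $18.55 = $4,929.00
Total COGS = $3,713.15 + $2,048.80 + $4,929.00 = $10,690.95
Ending inventory: 196 @ $18.55 + 266 @ $17.40 + 56 @ $10.45 + 247 @ $17.70 = $13,221.30
Check: goods available $23,912.25 = COGS $10,690.95 + ending $13,221.30

196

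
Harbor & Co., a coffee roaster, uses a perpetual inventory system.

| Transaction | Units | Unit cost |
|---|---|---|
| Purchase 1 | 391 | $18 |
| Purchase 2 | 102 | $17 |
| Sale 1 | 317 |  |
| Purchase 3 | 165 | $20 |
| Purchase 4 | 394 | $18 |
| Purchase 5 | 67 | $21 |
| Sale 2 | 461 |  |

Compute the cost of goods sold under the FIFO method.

Sale 1 (317) [FIFO — oldest first]: 317 @ $18 = $5,706
Sale 2 (461) [FIFO — oldest first]: 74 @ $18 + 102 @ $17 + 165 @ $20 + 120 @ $18 = $8,526
Total COGS = $5,706 + $8,526 = $14,232
Ending inventory: 274 @ $18 + 67 @ $21 = $6,339

COGS = $14,232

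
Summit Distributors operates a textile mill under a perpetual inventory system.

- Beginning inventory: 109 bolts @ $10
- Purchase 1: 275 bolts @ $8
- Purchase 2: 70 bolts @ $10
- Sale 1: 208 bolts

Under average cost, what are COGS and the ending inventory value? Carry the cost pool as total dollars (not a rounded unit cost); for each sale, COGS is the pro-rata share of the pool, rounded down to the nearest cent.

COGS = $1,828.01; ending inventory = $2,161.99

After Beginning: 109 on hand, pool $1,090.00 (≈ $10.0000 each)
After Purchase 1: 384 on hand, pool $3,290.00 (≈ $8.5677 each)
After Purchase 2: 454 on hand, pool $3,990.00 (≈ $8.7885 each)
Sale 1, sell 208: 208/454 × $3,990.00 → $1,828.01
Ending inventory (cost pool remaining) = $2,161.99
Check: goods available $3,990.00 = COGS $1,828.01 + ending $2,161.99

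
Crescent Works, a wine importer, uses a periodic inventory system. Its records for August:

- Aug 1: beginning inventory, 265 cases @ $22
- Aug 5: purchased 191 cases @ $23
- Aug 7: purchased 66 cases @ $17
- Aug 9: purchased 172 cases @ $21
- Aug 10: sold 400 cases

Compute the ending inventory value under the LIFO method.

Aug 10, 400 sold [LIFO — newest first]: 172 @ $21 + 66 @ $17 + 162 @ $23 = $8,460
Ending inventory: 265 @ $22 + 29 @ $23 = $6,497

Ending inventory = $6,497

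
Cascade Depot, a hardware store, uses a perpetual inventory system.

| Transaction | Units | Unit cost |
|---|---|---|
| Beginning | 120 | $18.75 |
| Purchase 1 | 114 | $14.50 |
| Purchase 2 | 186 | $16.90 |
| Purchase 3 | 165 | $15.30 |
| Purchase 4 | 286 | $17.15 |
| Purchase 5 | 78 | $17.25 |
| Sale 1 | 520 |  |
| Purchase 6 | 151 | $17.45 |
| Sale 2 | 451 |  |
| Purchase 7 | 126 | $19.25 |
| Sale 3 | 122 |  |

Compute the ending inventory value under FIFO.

Sale 1 (520) [FIFO — oldest first]: 120 @ $18.75 + 114 @ $14.50 + 186 @ $16.90 + 100 @ $15.30 = $8,576.40
Sale 2 (451) [FIFO — oldest first]: 65 @ $15.30 + 286 @ $17.15 + 78 @ $17.25 + 22 @ $17.45 = $7,628.80
Sale 3 (122) [FIFO — oldest first]: 122 @ $17.45 = $2,128.90
Total COGS = $8,576.40 + $7,628.80 + $2,128.90 = $18,334.10
Ending inventory: 7 @ $17.45 + 126 @ $19.25 = $2,547.65

Ending inventory = $2,547.65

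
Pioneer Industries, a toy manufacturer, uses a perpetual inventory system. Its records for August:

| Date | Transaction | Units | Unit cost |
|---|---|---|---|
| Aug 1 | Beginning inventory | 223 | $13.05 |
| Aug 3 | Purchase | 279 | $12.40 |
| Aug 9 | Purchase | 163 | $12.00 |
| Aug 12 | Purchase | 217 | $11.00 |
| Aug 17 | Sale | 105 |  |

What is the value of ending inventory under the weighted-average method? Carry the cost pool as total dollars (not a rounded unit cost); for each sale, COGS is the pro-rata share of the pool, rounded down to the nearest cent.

After Aug 1: 223 on hand, pool $2,910.15 (≈ $13.0500 each)
After Aug 3: 502 on hand, pool $6,369.75 (≈ $12.6887 each)
After Aug 9: 665 on hand, pool $8,325.75 (≈ $12.5199 each)
After Aug 12: 882 on hand, pool $10,712.75 (≈ $12.1460 each)
Aug 17, sell 105: 105/882 × $10,712.75 → $1,275.32
Ending inventory (cost pool remaining) = $9,437.43

Ending inventory = $9,437.43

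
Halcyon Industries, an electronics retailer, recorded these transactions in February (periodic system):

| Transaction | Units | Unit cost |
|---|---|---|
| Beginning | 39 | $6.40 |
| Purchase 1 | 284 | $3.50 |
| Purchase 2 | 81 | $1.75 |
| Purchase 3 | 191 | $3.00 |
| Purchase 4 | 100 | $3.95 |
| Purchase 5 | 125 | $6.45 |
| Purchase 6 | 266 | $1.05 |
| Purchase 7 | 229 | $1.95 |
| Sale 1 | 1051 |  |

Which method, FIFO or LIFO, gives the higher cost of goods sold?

FIFO

FIFO COGS: 39 @ $6.40 + 284 @ $3.50 + 81 @ $1.75 + 191 @ $3.00 + 100 @ $3.95 + 125 @ $6.45 + 231 @ $1.05 = $3,402.15
LIFO COGS: 229 @ $1.95 + 266 @ $1.05 + 125 @ $6.45 + 100 @ $3.95 + 191 @ $3.00 + 81 @ $1.75 + 59 @ $3.50 = $2,848.35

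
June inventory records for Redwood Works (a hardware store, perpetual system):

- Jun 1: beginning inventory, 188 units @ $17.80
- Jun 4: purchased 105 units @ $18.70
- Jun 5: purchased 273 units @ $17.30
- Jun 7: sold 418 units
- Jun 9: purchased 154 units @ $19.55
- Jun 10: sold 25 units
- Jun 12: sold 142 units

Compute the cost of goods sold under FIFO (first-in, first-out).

Jun 7, 418 sold [FIFO — oldest first]: 188 @ $17.80 + 105 @ $18.70 + 125 @ $17.30 = $7,472.40
Jun 10, 25 sold [FIFO — oldest first]: 25 @ $17.30 = $432.50
Jun 12, 142 sold [FIFO — oldest first]: 123 @ $17.30 + 19 @ $19.55 = $2,499.35
Total COGS = $7,472.40 + $432.50 + $2,499.35 = $10,404.25
Ending inventory: 135 @ $19.55 = $2,639.25
Check: goods available $13,043.50 = COGS $10,404.25 + ending $2,639.25

COGS = $10,404.25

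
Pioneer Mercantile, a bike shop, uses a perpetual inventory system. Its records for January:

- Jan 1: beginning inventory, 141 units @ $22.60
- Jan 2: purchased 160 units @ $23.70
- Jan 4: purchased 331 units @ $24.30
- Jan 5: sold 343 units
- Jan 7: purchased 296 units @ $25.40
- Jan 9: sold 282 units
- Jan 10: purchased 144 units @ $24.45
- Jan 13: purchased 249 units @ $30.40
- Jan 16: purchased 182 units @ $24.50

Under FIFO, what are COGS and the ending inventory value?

COGS = $14,851.80; ending inventory = $23,237.90

Jan 5, 343 sold [FIFO — oldest first]: 141 @ $22.60 + 160 @ $23.70 + 42 @ $24.30 = $7,999.20
Jan 9, 282 sold [FIFO — oldest first]: 282 @ $24.30 = $6,852.60
Total COGS = $7,999.20 + $6,852.60 = $14,851.80
Ending inventory: 7 @ $24.30 + 296 @ $25.40 + 144 @ $24.45 + 249 @ $30.40 + 182 @ $24.50 = $23,237.90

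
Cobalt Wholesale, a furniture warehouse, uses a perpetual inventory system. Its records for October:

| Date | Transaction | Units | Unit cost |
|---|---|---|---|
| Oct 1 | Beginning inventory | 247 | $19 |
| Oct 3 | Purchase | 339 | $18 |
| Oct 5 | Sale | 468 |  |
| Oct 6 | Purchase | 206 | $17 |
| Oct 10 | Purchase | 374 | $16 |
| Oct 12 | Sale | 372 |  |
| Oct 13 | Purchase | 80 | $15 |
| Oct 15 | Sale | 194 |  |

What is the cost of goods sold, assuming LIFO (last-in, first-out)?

COGS = $17,641

Oct 5, 468 sold [LIFO — newest first]: 339 @ $18 + 129 @ $19 = $8,553
Oct 12, 372 sold [LIFO — newest first]: 372 @ $16 = $5,952
Oct 15, 194 sold [LIFO — newest first]: 80 @ $15 + 2 @ $16 + 112 @ $17 = $3,136
Total COGS = $8,553 + $5,952 + $3,136 = $17,641
Ending inventory: 118 @ $19 + 94 @ $17 = $3,840
Check: goods available $21,481 = COGS $17,641 + ending $3,840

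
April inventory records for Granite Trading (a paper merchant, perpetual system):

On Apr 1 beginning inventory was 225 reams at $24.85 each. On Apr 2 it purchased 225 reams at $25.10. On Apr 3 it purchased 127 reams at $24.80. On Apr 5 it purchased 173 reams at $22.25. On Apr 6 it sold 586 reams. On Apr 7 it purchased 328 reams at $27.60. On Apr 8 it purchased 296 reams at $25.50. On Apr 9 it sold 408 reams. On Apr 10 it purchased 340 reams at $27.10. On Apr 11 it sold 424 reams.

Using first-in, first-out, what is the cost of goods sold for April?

Apr 6, 586 sold [FIFO — oldest first]: 225 @ $24.85 + 225 @ $25.10 + 127 @ $24.80 + 9 @ $22.25 = $14,588.60
Apr 9, 408 sold [FIFO — oldest first]: 164 @ $22.25 + 244 @ $27.60 = $10,383.40
Apr 11, 424 sold [FIFO — oldest first]: 84 @ $27.60 + 296 @ $25.50 + 44 @ $27.10 = $11,058.80
Total COGS = $14,588.60 + $10,383.40 + $11,058.80 = $36,030.80
Ending inventory: 296 @ $27.10 = $8,021.60

COGS = $36,030.80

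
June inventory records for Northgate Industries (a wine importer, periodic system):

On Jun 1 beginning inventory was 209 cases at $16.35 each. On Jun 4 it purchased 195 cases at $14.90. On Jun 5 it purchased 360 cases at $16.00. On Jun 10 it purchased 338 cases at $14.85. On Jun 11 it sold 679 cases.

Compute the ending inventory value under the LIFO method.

Jun 11, 679 sold [LIFO — newest first]: 338 @ $14.85 + 341 @ $16.00 = $10,475.30
Ending inventory: 209 @ $16.35 + 195 @ $14.90 + 19 @ $16.00 = $6,626.65
Check: goods available $17,101.95 = COGS $10,475.30 + ending $6,626.65

Ending inventory = $6,626.65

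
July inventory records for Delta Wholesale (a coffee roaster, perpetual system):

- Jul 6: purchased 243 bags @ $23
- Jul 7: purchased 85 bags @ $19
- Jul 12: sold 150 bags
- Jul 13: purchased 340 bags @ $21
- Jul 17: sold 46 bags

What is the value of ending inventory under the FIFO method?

Jul 12, 150 sold [FIFO — oldest first]: 150 @ $23 = $3,450
Jul 17, 46 sold [FIFO — oldest first]: 46 @ $23 = $1,058
Total COGS = $3,450 + $1,058 = $4,508
Ending inventory: 47 @ $23 + 85 @ $19 + 340 @ $21 = $9,836

Ending inventory = $9,836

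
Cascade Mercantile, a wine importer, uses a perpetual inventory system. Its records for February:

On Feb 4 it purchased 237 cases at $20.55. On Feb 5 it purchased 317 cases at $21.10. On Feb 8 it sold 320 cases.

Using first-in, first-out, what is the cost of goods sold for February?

COGS = $6,621.65

Feb 8, 320 sold [FIFO — oldest first]: 237 @ $20.55 + 83 @ $21.10 = $6,621.65
Ending inventory: 234 @ $21.10 = $4,937.40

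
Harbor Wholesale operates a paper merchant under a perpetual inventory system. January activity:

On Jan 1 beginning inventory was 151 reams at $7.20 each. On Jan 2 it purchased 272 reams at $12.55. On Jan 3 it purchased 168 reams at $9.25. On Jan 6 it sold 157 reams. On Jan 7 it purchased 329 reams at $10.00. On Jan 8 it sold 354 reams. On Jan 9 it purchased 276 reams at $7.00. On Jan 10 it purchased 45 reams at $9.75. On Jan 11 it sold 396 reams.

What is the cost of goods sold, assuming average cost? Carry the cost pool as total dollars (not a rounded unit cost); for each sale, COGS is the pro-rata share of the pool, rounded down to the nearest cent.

After Jan 1: 151 on hand, pool $1,087.20 (≈ $7.2000 each)
After Jan 2: 423 on hand, pool $4,500.80 (≈ $10.6402 each)
After Jan 3: 591 on hand, pool $6,054.80 (≈ $10.2450 each)
Jan 6, sell 157: 157/591 × $6,054.80 → $1,608.46
After Jan 7: 763 on hand, pool $7,736.34 (≈ $10.1394 each)
Jan 8, sell 354: 354/763 × $7,736.34 → $3,589.33
After Jan 9: 685 on hand, pool $6,079.01 (≈ $8.8745 each)
After Jan 10: 730 on hand, pool $6,517.76 (≈ $8.9284 each)
Jan 11, sell 396: 396/730 × $6,517.76 → $3,535.66
Total COGS = $1,608.46 + $3,589.33 + $3,535.66 = $8,733.45
Ending inventory (cost pool remaining) = $2,982.10

COGS = $8,733.45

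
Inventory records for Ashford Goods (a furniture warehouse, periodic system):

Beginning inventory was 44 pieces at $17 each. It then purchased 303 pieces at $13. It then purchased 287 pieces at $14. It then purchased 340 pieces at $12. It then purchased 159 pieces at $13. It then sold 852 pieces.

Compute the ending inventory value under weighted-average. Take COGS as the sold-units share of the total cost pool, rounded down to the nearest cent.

Ending inventory = $3,683.51

Sale 1, sell 852: 852/1133 × $14,852.00 → $11,168.49
Ending inventory (cost pool remaining) = $3,683.51
Check: goods available $14,852.00 = COGS $11,168.49 + ending $3,683.51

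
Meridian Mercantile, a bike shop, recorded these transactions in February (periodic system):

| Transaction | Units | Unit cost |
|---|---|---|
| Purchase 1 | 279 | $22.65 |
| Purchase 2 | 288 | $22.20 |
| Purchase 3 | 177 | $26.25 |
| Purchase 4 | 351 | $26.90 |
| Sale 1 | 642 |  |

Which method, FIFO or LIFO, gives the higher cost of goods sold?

FIFO COGS: 279 @ $22.65 + 288 @ $22.20 + 75 @ $26.25 = $14,681.70
LIFO COGS: 351 @ $26.90 + 177 @ $26.25 + 114 @ $22.20 = $16,618.95

LIFO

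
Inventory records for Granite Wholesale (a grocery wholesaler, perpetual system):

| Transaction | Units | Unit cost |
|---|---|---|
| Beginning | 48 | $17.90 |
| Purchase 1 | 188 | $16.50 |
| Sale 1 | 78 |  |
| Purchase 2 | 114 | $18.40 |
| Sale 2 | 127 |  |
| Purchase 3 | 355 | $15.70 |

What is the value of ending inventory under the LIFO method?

Sale 1 (78) [LIFO — newest first]: 78 @ $16.50 = $1,287.00
Sale 2 (127) [LIFO — newest first]: 114 @ $18.40 + 13 @ $16.50 = $2,312.10
Total COGS = $1,287.00 + $2,312.10 = $3,599.10
Ending inventory: 48 @ $17.90 + 97 @ $16.50 + 355 @ $15.70 = $8,033.20
Check: goods available $11,632.30 = COGS $3,599.10 + ending $8,033.20

Ending inventory = $8,033.20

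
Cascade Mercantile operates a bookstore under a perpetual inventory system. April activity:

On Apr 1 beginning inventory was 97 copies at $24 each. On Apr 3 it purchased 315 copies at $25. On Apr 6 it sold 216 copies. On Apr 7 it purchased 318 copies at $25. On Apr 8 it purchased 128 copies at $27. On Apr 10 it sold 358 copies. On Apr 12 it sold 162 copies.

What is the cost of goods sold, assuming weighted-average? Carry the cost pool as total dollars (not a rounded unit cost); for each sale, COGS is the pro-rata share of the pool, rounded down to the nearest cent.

After Apr 1: 97 on hand, pool $2,328.00 (≈ $24.0000 each)
After Apr 3: 412 on hand, pool $10,203.00 (≈ $24.7646 each)
Apr 6, sell 216: 216/412 × $10,203.00 → $5,349.14
After Apr 7: 514 on hand, pool $12,803.86 (≈ $24.9102 each)
After Apr 8: 642 on hand, pool $16,259.86 (≈ $25.3269 each)
Apr 10, sell 358: 358/642 × $16,259.86 → $9,067.02
Apr 12, sell 162: 162/284 × $7,192.84 → $4,102.95
Total COGS = $5,349.14 + $9,067.02 + $4,102.95 = $18,519.11
Ending inventory (cost pool remaining) = $3,089.89
Check: goods available $21,609.00 = COGS $18,519.11 + ending $3,089.89

COGS = $18,519.11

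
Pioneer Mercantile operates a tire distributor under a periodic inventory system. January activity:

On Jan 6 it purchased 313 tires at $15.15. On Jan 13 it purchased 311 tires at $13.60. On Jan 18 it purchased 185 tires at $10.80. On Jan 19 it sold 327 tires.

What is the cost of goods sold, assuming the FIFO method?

Jan 19, 327 sold [FIFO — oldest first]: 313 @ $15.15 + 14 @ $13.60 = $4,932.35
Ending inventory: 297 @ $13.60 + 185 @ $10.80 = $6,037.20

COGS = $4,932.35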